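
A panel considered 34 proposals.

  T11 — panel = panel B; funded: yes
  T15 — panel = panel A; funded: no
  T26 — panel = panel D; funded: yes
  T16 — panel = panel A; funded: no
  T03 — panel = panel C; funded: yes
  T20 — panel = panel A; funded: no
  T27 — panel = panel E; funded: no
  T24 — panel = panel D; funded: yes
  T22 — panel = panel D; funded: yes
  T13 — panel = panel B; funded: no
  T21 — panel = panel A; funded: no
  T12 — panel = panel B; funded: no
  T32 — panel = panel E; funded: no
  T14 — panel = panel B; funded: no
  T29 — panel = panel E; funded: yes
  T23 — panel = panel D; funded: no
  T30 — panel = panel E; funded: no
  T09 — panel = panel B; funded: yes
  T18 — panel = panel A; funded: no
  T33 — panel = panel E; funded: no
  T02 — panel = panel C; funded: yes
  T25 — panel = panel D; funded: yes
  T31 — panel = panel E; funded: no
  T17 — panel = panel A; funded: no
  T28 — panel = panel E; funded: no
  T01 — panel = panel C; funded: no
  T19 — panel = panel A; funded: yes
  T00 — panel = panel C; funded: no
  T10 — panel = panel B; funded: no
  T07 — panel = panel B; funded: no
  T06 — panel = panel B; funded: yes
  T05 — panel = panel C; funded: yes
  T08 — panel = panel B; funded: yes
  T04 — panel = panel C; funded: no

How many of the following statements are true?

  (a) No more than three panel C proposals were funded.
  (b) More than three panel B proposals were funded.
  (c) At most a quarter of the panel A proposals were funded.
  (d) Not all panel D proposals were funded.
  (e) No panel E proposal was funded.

4

(a) panel C: |A| = 6, |A ∩ B| = 3; needs |A ∩ B| ≤ 3 — true.
(b) panel B: |A| = 9, |A ∩ B| = 4; needs |A ∩ B| > 3 — true.
(c) panel A: |A| = 7, |A ∩ B| = 1; needs |A ∩ B| / |A| ≤ 1/4 — true.
(d) panel D: |A| = 5, |A ∩ B| = 4; needs A ⊄ B (|A ∖ B| ≥ 1) — true.
(e) panel E: |A| = 7, |A ∩ B| = 1; needs A ∩ B = ∅ (|A ∩ B| = 0) — false.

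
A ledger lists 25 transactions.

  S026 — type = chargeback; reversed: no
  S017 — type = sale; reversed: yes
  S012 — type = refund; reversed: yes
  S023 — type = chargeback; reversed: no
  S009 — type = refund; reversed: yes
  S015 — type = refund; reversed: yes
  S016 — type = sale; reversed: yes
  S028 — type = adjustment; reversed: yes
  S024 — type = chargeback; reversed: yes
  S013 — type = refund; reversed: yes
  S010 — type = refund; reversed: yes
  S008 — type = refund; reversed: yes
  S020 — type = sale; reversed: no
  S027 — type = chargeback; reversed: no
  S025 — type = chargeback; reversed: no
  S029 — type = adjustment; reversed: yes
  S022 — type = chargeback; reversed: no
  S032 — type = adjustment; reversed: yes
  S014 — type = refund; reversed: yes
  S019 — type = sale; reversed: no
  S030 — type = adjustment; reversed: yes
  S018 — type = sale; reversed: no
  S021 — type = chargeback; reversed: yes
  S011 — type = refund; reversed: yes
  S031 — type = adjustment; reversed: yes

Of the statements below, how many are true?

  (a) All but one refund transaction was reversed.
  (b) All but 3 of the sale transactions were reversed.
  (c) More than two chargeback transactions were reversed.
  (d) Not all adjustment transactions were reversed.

(a) refund: |A| = 8, |A ∩ B| = 8; needs |A ∖ B| = 1 — false.
(b) sale: |A| = 5, |A ∩ B| = 2; needs |A ∖ B| = 3 — true.
(c) chargeback: |A| = 7, |A ∩ B| = 2; needs |A ∩ B| > 2 — false.
(d) adjustment: |A| = 5, |A ∩ B| = 5; needs A ⊄ B (|A ∖ B| ≥ 1) — false.

1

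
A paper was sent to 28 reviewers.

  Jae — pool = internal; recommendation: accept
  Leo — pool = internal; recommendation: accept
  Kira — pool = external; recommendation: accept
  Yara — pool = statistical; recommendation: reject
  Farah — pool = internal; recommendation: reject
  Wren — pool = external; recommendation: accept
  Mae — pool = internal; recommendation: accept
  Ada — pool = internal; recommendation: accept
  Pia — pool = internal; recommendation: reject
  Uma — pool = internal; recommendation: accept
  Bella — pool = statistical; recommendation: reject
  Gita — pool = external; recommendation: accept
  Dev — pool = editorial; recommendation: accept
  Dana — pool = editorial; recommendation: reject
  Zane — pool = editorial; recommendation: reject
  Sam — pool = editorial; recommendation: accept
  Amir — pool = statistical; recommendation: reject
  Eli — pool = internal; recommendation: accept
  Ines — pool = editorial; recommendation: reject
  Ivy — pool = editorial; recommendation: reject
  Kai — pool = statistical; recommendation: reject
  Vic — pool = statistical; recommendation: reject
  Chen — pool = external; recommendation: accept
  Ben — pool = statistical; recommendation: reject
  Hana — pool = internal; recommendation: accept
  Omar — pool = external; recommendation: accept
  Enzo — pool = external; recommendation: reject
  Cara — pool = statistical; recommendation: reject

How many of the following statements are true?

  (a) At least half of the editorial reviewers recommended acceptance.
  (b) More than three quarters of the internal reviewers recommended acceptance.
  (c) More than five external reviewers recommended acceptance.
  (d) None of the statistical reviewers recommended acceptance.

(a) editorial: |A| = 6, |A ∩ B| = 2; needs |A ∩ B| ≥ |A ∖ B| — false.
(b) internal: |A| = 9, |A ∩ B| = 7; needs |A ∩ B| / |A| > 3/4 — true.
(c) external: |A| = 6, |A ∩ B| = 5; needs |A ∩ B| > 5 — false.
(d) statistical: |A| = 7, |A ∩ B| = 0; needs A ∩ B = ∅ (|A ∩ B| = 0) — true.

2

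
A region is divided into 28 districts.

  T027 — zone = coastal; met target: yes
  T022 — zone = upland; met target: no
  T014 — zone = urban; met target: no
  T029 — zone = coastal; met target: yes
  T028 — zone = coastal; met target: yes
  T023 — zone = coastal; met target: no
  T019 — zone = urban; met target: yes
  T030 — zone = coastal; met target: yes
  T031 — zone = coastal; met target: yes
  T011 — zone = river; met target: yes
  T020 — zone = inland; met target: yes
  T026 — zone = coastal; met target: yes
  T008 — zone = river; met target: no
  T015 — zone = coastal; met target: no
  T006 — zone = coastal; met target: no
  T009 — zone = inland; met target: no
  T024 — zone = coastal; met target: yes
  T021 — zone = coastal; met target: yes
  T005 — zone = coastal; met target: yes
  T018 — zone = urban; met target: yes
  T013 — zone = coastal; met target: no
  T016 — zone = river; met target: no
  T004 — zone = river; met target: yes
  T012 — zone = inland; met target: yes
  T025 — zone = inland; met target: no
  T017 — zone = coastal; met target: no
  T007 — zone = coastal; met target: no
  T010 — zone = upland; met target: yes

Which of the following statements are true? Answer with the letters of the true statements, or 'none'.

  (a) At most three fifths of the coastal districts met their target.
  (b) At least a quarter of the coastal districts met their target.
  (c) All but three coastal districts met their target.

(a), (b)

|A| = 15, |A ∩ B| = 9, |A ∖ B| = 6.
(a) |A ∩ B| / |A| ≤ 3/5: holds.
(b) |A ∩ B| / |A| ≥ 1/4: holds.
(c) |A ∖ B| = 3: fails.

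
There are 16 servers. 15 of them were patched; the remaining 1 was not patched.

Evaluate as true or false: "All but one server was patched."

True

'All but one server was patched' holds iff |A ∖ B| = 1.
|A| = 16, |A ∩ B| = 15, |A ∖ B| = 1.
|A ∖ B| = 1, so the statement is true.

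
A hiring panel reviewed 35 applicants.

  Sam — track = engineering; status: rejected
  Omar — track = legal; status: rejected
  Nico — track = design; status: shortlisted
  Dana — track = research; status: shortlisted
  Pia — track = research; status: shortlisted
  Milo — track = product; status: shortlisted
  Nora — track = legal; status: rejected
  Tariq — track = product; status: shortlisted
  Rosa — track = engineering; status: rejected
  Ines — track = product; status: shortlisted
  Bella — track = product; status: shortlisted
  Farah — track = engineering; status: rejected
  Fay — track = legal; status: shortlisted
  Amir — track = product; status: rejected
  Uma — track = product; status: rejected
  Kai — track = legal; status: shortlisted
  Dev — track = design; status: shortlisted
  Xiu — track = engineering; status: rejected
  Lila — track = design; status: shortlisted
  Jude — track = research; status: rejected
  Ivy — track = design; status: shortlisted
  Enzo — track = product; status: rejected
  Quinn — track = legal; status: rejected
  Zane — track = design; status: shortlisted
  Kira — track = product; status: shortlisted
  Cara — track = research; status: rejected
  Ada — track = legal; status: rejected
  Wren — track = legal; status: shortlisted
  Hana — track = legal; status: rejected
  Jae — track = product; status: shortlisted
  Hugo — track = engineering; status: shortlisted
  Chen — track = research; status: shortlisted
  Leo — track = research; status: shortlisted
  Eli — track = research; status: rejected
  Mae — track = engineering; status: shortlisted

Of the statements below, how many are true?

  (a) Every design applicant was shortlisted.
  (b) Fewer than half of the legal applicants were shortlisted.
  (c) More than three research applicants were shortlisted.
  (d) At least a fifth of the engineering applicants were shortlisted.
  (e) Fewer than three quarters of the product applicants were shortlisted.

5

(a) design: |A| = 5, |A ∩ B| = 5; needs A ⊆ B, i.e. every element of A is in B (|A ∖ B| = 0) — true.
(b) legal: |A| = 8, |A ∩ B| = 3; needs |A ∩ B| < |A ∖ B| — true.
(c) research: |A| = 7, |A ∩ B| = 4; needs |A ∩ B| > 3 — true.
(d) engineering: |A| = 6, |A ∩ B| = 2; needs |A ∩ B| / |A| ≥ 1/5 — true.
(e) product: |A| = 9, |A ∩ B| = 6; needs |A ∩ B| / |A| < 3/4 — true.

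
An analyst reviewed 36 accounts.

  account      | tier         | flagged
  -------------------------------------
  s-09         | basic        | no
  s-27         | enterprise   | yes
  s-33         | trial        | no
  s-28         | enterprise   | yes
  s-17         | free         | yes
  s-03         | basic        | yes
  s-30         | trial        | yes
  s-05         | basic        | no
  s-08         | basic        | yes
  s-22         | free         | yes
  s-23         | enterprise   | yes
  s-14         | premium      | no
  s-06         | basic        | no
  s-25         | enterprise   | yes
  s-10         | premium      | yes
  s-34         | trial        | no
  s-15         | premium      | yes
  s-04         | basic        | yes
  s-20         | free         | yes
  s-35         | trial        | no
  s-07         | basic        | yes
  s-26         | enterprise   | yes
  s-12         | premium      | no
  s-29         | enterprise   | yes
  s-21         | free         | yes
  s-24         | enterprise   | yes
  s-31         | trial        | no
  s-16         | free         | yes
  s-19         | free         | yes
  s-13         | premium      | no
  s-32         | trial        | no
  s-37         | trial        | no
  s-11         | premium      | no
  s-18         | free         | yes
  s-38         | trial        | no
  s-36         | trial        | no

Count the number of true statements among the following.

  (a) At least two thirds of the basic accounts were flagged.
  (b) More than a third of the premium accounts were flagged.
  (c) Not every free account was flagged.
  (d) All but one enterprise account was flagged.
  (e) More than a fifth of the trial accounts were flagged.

(a) basic: |A| = 7, |A ∩ B| = 4; needs |A ∩ B| / |A| ≥ 2/3 — false.
(b) premium: |A| = 6, |A ∩ B| = 2; needs |A ∩ B| / |A| > 1/3 — false.
(c) free: |A| = 7, |A ∩ B| = 7; needs A ⊄ B (|A ∖ B| ≥ 1) — false.
(d) enterprise: |A| = 7, |A ∩ B| = 7; needs |A ∖ B| = 1 — false.
(e) trial: |A| = 9, |A ∩ B| = 1; needs |A ∩ B| / |A| > 1/5 — false.

0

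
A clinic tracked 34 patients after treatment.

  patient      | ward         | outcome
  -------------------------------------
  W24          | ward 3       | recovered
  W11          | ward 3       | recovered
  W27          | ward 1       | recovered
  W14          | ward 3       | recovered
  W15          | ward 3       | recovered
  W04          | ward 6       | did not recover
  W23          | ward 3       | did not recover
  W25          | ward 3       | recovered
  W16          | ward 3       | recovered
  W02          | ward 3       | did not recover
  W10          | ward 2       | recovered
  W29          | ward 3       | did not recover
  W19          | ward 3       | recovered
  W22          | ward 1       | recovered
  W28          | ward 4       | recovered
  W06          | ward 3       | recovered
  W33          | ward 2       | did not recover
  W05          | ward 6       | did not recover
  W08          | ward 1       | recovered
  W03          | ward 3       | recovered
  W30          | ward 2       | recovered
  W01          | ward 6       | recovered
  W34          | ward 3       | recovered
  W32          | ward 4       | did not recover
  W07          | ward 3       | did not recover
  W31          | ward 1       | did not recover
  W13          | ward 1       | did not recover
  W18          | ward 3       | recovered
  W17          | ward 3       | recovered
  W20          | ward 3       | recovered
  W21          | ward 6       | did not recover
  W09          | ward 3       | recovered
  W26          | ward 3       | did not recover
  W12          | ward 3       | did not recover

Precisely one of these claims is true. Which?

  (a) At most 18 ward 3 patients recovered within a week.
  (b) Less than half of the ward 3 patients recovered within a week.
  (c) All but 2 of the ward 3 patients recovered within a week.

|A| = 20, |A ∩ B| = 14, |A ∖ B| = 6.
(a) requires |A ∩ B| ≤ 18: true.
(b) requires |A ∩ B| < |A ∖ B|: false.
(c) requires |A ∖ B| = 2: false.

(a)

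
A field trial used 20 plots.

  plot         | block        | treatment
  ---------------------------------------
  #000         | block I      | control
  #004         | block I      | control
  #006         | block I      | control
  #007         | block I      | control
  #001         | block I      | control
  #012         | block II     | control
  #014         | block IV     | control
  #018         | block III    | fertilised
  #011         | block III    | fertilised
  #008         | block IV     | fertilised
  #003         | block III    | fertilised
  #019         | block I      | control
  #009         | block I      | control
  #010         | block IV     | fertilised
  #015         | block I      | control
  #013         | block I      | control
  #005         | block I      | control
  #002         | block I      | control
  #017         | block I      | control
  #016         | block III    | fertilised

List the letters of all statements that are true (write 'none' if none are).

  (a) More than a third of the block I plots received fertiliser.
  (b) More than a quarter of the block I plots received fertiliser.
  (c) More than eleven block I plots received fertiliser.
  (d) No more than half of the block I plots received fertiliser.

|A| = 12, |A ∩ B| = 0, |A ∖ B| = 12.
(a) |A ∩ B| / |A| > 1/3: fails.
(b) |A ∩ B| / |A| > 1/4: fails.
(c) |A ∩ B| > 11: fails.
(d) |A ∩ B| ≤ |A ∖ B|: holds.

(d)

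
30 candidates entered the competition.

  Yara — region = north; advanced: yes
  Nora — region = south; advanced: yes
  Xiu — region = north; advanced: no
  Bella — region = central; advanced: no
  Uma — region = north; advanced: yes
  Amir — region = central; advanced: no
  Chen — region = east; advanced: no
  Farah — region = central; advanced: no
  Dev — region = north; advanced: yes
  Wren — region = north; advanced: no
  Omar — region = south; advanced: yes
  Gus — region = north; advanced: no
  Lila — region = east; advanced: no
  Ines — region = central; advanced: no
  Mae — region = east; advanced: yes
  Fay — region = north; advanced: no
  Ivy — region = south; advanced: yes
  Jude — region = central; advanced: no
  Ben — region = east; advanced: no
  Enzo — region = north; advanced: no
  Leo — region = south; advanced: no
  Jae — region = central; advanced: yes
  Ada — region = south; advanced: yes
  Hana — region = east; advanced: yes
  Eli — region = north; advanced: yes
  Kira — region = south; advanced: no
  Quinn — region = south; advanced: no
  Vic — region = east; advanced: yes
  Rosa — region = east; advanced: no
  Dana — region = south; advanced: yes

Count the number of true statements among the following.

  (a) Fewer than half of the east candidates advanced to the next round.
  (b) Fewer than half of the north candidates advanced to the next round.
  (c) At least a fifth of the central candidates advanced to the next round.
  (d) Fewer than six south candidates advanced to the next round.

3

(a) east: |A| = 7, |A ∩ B| = 3; needs |A ∩ B| < |A ∖ B| — true.
(b) north: |A| = 9, |A ∩ B| = 4; needs |A ∩ B| < |A ∖ B| — true.
(c) central: |A| = 6, |A ∩ B| = 1; needs |A ∩ B| / |A| ≥ 1/5 — false.
(d) south: |A| = 8, |A ∩ B| = 5; needs |A ∩ B| < 6 — true.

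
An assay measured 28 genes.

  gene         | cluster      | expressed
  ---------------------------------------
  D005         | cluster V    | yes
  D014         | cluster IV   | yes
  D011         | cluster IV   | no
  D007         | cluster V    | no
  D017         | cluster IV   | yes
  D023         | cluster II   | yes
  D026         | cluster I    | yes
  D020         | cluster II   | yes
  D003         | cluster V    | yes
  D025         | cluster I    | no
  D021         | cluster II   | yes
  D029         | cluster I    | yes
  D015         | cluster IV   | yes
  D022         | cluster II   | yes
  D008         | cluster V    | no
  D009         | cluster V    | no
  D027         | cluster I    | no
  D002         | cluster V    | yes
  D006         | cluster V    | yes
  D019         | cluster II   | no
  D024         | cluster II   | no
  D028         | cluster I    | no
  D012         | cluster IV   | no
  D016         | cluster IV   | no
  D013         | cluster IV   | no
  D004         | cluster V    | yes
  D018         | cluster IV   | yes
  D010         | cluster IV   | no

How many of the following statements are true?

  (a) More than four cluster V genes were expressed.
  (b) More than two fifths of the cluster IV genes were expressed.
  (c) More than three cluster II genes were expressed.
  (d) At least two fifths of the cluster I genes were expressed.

4

(a) cluster V: |A| = 8, |A ∩ B| = 5; needs |A ∩ B| > 4 — true.
(b) cluster IV: |A| = 9, |A ∩ B| = 4; needs |A ∩ B| / |A| > 2/5 — true.
(c) cluster II: |A| = 6, |A ∩ B| = 4; needs |A ∩ B| > 3 — true.
(d) cluster I: |A| = 5, |A ∩ B| = 2; needs |A ∩ B| / |A| ≥ 2/5 — true.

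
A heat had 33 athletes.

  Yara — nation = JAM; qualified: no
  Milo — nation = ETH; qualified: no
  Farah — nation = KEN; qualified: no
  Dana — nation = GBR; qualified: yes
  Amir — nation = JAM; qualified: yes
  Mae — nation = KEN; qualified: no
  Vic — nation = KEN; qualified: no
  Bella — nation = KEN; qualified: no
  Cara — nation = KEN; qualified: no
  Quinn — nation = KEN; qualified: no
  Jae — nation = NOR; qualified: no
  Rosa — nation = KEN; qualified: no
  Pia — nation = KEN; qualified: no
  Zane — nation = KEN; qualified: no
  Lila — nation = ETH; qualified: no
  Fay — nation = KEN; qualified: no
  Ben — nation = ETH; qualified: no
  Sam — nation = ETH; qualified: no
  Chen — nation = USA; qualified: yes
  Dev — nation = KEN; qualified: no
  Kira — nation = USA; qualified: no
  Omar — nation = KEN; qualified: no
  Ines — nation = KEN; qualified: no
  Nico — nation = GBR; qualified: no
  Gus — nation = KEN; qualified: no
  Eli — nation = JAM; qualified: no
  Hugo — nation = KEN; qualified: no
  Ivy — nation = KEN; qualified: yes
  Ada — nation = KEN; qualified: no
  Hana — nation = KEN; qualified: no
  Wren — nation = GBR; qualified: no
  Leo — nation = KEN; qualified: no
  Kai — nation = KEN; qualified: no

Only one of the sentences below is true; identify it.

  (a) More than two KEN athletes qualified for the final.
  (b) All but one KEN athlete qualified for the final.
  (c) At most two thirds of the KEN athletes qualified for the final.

(c)

|A| = 20, |A ∩ B| = 1, |A ∖ B| = 19.
(a) requires |A ∩ B| > 2: false.
(b) requires |A ∖ B| = 1: false.
(c) requires |A ∩ B| / |A| ≤ 2/3: true.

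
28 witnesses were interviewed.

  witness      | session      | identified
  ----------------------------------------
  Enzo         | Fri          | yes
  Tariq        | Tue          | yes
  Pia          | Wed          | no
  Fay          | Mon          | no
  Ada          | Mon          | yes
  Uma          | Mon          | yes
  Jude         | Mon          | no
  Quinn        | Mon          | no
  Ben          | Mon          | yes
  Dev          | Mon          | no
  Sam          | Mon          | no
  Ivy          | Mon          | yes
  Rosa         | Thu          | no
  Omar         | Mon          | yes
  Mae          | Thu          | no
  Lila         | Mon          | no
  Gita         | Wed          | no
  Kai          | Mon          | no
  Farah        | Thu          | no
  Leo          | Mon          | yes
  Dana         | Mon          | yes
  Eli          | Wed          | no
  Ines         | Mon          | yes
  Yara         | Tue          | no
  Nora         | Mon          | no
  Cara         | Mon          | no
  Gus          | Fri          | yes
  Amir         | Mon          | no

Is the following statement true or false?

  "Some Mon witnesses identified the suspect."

True

The determiner here denotes the relation: A ∩ B ≠ ∅ (|A ∩ B| ≥ 1).
|A| = 18, |A ∩ B| = 8, |A ∖ B| = 10.
So the statement is true.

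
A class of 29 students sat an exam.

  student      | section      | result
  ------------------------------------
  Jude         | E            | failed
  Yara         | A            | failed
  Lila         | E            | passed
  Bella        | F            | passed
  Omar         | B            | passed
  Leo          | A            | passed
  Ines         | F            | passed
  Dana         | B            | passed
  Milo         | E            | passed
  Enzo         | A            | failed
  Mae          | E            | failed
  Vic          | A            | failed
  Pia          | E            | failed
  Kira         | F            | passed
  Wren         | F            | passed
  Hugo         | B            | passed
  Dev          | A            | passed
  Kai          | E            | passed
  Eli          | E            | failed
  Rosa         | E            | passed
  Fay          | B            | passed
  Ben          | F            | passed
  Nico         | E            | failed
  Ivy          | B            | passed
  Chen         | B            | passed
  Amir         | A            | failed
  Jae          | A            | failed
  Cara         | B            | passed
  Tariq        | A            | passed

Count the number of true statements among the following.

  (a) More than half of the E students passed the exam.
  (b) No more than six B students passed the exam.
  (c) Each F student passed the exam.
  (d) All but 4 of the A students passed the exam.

1

(a) E: |A| = 9, |A ∩ B| = 4; needs |A ∩ B| > |A ∖ B| — false.
(b) B: |A| = 7, |A ∩ B| = 7; needs |A ∩ B| ≤ 6 — false.
(c) F: |A| = 5, |A ∩ B| = 5; needs A ⊆ B, i.e. every element of A is in B (|A ∖ B| = 0) — true.
(d) A: |A| = 8, |A ∩ B| = 3; needs |A ∖ B| = 4 — false.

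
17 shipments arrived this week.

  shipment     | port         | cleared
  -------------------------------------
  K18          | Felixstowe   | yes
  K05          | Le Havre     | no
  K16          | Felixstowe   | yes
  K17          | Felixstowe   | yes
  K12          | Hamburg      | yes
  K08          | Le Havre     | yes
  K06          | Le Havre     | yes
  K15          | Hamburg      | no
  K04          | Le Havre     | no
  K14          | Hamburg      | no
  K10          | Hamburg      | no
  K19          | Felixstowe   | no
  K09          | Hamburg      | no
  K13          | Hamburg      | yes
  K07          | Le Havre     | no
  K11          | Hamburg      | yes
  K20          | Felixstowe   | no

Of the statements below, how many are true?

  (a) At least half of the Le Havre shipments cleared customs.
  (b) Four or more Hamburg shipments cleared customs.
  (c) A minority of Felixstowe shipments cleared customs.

0

(a) Le Havre: |A| = 5, |A ∩ B| = 2; needs |A ∩ B| ≥ |A ∖ B| — false.
(b) Hamburg: |A| = 7, |A ∩ B| = 3; needs |A ∩ B| ≥ 4 — false.
(c) Felixstowe: |A| = 5, |A ∩ B| = 3; needs |A ∩ B| < |A ∖ B| — false.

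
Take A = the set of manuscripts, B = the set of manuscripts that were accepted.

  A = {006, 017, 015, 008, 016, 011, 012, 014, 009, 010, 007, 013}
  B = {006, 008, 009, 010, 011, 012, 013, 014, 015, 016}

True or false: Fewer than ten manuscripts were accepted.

'Fewer than ten manuscripts were accepted' holds iff |A ∩ B| < 10.
A (the restrictor) = {006, 017, 015, 008, 016, 011, 012, 014, 009, 010, 007, 013}, |A| = 12.
A ∩ B = {006, 015, 008, 016, 011, 012, 014, 009, 010, 013}, so |A ∩ B| = 10.
|A ∩ B| = 10, so the statement is false.

False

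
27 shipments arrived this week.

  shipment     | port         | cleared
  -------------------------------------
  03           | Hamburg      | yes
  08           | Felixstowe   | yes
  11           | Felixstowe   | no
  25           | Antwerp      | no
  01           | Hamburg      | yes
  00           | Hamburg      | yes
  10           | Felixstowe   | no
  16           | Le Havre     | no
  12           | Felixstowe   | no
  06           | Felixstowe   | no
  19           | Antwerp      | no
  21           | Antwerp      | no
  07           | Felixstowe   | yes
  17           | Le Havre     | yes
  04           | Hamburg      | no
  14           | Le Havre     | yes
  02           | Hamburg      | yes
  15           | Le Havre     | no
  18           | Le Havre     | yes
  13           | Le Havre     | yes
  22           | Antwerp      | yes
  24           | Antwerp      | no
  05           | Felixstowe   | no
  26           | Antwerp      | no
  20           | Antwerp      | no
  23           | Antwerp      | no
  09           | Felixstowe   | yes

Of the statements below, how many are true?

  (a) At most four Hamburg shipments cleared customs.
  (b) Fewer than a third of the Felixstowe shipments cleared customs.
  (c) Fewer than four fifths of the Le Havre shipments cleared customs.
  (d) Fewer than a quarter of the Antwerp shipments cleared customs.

3

(a) Hamburg: |A| = 5, |A ∩ B| = 4; needs |A ∩ B| ≤ 4 — true.
(b) Felixstowe: |A| = 8, |A ∩ B| = 3; needs |A ∩ B| / |A| < 1/3 — false.
(c) Le Havre: |A| = 6, |A ∩ B| = 4; needs |A ∩ B| / |A| < 4/5 — true.
(d) Antwerp: |A| = 8, |A ∩ B| = 1; needs |A ∩ B| / |A| < 1/4 — true.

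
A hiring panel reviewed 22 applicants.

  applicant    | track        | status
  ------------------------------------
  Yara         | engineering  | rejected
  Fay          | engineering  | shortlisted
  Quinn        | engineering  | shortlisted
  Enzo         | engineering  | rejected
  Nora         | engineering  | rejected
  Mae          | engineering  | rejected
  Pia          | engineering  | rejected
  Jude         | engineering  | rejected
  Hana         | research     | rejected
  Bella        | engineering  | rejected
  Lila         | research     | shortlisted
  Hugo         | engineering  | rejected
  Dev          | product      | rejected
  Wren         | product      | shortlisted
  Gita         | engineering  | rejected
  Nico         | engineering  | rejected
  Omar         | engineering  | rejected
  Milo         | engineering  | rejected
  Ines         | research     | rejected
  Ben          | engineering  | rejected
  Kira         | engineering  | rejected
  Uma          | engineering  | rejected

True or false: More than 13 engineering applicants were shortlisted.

The determiner here denotes the relation: |A ∩ B| > 13.
|A| = 17, |A ∩ B| = 2, |A ∖ B| = 15.
|A ∩ B| = 2, so the statement is false.

False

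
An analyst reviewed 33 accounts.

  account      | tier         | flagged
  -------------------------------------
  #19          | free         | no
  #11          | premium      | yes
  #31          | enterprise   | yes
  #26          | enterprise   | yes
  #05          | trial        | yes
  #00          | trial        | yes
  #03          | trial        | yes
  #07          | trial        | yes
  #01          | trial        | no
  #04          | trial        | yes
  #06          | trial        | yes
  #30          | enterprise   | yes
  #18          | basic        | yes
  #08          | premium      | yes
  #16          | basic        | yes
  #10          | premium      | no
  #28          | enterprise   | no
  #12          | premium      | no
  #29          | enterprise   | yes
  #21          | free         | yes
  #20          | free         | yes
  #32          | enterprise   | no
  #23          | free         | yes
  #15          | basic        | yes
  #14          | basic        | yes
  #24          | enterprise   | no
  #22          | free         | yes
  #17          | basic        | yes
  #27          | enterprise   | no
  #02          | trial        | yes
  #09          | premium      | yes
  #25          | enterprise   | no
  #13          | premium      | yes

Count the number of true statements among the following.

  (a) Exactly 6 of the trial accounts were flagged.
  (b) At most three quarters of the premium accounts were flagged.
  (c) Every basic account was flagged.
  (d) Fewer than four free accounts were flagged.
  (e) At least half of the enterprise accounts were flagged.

2

(a) trial: |A| = 8, |A ∩ B| = 7; needs |A ∩ B| = 6 — false.
(b) premium: |A| = 6, |A ∩ B| = 4; needs |A ∩ B| / |A| ≤ 3/4 — true.
(c) basic: |A| = 5, |A ∩ B| = 5; needs A ⊆ B, i.e. every element of A is in B (|A ∖ B| = 0) — true.
(d) free: |A| = 5, |A ∩ B| = 4; needs |A ∩ B| < 4 — false.
(e) enterprise: |A| = 9, |A ∩ B| = 4; needs |A ∩ B| ≥ |A ∖ B| — false.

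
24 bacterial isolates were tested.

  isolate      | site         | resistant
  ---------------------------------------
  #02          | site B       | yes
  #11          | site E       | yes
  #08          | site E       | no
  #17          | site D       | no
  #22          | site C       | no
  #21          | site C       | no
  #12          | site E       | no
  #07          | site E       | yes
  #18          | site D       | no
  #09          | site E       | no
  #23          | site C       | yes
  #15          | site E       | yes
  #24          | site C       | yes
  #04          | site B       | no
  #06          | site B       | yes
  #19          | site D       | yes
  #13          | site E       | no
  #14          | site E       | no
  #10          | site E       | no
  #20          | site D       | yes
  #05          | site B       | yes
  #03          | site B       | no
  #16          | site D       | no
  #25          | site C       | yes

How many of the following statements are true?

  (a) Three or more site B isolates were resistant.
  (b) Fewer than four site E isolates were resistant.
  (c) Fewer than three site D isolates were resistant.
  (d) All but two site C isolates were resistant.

4

(a) site B: |A| = 5, |A ∩ B| = 3; needs |A ∩ B| ≥ 3 — true.
(b) site E: |A| = 9, |A ∩ B| = 3; needs |A ∩ B| < 4 — true.
(c) site D: |A| = 5, |A ∩ B| = 2; needs |A ∩ B| < 3 — true.
(d) site C: |A| = 5, |A ∩ B| = 3; needs |A ∖ B| = 2 — true.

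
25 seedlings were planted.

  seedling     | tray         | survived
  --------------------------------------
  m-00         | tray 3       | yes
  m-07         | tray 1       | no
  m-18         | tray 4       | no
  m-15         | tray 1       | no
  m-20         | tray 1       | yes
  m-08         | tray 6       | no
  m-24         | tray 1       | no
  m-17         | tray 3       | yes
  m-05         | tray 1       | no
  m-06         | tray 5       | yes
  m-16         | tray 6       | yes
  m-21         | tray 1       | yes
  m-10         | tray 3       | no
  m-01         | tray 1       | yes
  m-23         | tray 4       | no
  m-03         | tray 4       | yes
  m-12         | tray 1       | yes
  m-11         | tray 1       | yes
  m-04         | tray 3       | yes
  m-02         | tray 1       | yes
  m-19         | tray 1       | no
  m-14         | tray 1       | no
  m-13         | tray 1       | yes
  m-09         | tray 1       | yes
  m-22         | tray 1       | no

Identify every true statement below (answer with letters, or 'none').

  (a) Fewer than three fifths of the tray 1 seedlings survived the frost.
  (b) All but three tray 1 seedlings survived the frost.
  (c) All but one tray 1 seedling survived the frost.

|A| = 15, |A ∩ B| = 8, |A ∖ B| = 7.
(a) |A ∩ B| / |A| < 3/5: holds.
(b) |A ∖ B| = 3: fails.
(c) |A ∖ B| = 1: fails.

(a)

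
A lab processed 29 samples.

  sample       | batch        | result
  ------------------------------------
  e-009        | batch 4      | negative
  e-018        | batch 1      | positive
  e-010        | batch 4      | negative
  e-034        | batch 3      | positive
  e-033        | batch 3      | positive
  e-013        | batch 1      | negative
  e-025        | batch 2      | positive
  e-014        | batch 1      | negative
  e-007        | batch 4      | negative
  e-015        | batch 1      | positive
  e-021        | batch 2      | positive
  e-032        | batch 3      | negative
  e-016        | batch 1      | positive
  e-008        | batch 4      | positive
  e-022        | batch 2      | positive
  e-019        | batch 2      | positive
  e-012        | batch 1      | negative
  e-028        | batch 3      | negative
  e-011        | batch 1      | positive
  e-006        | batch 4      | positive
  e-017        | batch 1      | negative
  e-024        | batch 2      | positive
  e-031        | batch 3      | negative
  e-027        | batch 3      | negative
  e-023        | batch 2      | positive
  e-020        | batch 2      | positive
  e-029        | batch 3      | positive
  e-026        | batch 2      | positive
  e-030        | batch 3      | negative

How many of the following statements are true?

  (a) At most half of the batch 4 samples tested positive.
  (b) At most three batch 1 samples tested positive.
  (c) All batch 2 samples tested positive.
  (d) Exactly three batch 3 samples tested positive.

(a) batch 4: |A| = 5, |A ∩ B| = 2; needs |A ∩ B| ≤ |A ∖ B| — true.
(b) batch 1: |A| = 8, |A ∩ B| = 4; needs |A ∩ B| ≤ 3 — false.
(c) batch 2: |A| = 8, |A ∩ B| = 8; needs A ⊆ B, i.e. every element of A is in B (|A ∖ B| = 0) — true.
(d) batch 3: |A| = 8, |A ∩ B| = 3; needs |A ∩ B| = 3 — true.

3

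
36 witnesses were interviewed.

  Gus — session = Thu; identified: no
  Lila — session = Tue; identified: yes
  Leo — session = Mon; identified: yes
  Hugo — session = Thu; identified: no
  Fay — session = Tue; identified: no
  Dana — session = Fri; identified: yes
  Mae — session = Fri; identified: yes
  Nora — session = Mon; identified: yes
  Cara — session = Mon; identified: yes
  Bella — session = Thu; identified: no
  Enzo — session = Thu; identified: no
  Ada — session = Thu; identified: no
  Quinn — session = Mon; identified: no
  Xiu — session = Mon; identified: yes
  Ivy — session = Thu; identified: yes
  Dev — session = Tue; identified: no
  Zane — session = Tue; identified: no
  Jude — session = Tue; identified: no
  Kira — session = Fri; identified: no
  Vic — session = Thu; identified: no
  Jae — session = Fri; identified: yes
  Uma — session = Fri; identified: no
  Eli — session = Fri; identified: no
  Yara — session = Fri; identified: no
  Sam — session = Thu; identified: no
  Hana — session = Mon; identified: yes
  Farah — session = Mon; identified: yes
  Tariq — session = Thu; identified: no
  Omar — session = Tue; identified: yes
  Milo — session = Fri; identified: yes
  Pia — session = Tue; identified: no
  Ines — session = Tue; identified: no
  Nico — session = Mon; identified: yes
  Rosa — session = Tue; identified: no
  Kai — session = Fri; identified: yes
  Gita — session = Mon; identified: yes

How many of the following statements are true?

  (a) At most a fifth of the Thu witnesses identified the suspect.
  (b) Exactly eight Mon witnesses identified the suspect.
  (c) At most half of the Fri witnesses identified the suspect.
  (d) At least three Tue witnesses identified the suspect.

2

(a) Thu: |A| = 9, |A ∩ B| = 1; needs |A ∩ B| / |A| ≤ 1/5 — true.
(b) Mon: |A| = 9, |A ∩ B| = 8; needs |A ∩ B| = 8 — true.
(c) Fri: |A| = 9, |A ∩ B| = 5; needs |A ∩ B| ≤ |A ∖ B| — false.
(d) Tue: |A| = 9, |A ∩ B| = 2; needs |A ∩ B| ≥ 3 — false.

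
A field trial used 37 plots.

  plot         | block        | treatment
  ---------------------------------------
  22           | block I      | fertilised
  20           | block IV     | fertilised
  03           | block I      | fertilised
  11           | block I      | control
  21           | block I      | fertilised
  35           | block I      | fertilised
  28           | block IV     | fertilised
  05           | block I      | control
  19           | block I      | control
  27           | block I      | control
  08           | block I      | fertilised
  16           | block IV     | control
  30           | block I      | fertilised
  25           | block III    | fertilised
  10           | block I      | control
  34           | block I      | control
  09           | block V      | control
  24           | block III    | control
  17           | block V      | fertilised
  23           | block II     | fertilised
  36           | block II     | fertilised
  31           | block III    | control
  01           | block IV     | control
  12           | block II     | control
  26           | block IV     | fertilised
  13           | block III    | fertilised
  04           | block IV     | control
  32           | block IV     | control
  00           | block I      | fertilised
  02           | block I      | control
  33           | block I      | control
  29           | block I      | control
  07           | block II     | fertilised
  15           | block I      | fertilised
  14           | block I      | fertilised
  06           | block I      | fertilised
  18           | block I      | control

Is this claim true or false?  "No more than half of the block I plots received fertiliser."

True

'No more than half of the block I plots received fertiliser' holds iff |A ∩ B| ≤ |A ∖ B|.
|A| = 20, |A ∩ B| = 10, |A ∖ B| = 10.
10 = 10, so the statement is true.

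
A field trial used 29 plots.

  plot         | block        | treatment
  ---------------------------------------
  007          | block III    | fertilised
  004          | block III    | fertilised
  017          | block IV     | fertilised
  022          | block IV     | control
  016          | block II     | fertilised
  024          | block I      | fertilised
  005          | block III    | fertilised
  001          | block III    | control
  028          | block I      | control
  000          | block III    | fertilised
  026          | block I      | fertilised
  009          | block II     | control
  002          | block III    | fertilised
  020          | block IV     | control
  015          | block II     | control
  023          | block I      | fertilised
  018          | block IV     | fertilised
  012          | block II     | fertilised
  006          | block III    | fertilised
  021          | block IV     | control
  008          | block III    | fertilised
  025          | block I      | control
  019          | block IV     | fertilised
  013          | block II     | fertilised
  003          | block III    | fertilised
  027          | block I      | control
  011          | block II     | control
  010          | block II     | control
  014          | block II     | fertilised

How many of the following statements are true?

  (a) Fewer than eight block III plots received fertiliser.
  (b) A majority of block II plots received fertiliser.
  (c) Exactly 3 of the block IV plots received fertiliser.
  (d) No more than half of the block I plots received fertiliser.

2

(a) block III: |A| = 9, |A ∩ B| = 8; needs |A ∩ B| < 8 — false.
(b) block II: |A| = 8, |A ∩ B| = 4; needs |A ∩ B| > |A ∖ B| — false.
(c) block IV: |A| = 6, |A ∩ B| = 3; needs |A ∩ B| = 3 — true.
(d) block I: |A| = 6, |A ∩ B| = 3; needs |A ∩ B| ≤ |A ∖ B| — true.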